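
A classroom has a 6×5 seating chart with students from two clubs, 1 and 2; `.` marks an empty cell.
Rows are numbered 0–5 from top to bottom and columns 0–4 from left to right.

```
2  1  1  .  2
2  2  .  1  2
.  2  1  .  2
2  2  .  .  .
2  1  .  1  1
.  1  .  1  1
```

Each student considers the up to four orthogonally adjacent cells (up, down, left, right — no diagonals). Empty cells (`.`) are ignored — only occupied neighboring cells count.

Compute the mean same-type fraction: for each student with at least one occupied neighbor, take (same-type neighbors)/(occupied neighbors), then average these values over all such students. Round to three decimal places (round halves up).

(0,0)2 1/2
(0,1)1 1/3
(0,2)1 1/1
(0,4)2 1/1
(1,0)2 2/2
(1,1)2 2/3
(1,3)1 0/1
(1,4)2 2/3
(2,1)2 2/3
(2,2)1 0/1
(2,4)2 1/1
(3,0)2 2/2
(3,1)2 2/3
(4,0)2 1/2
(4,1)1 1/3
(4,3)1 2/2
(4,4)1 2/2
(5,1)1 1/1
(5,3)1 2/2
(5,4)1 2/2
Sum over 20 students: 1/2 + 1/3 + 1/1 + 1/1 + 2/2 + 2/3 + 0/1 + 2/3 + 2/3 + 0/1 + 1/1 + 2/2 + 2/3 + 1/2 + 1/3 + 2/2 + 2/2 + 1/1 + 2/2 + 2/2 = 43/3; mean = 43/3 ÷ 20 = 43/60 = 0.716666… → 0.717.

0.717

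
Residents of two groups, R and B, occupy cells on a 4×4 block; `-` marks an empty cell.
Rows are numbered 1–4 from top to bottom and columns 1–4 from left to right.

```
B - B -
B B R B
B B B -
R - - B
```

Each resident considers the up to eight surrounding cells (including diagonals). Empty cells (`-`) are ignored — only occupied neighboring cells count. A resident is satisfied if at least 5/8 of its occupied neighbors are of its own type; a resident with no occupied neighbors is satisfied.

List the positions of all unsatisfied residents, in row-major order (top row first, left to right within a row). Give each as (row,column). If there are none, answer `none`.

(1,1)B 2/2 ✓
(1,3)B 2/3 ✓
(2,1)B 4/4 ✓
(2,2)B 6/7 ✓
(2,3)R 0/5 ✗
(2,4)B 2/3 ✓
(3,1)B 3/4 ✓
(3,2)B 4/6 ✓
(3,3)B 4/5 ✓
(4,1)R 0/2 ✗
(4,4)B 1/1 ✓

(2,3), (4,1)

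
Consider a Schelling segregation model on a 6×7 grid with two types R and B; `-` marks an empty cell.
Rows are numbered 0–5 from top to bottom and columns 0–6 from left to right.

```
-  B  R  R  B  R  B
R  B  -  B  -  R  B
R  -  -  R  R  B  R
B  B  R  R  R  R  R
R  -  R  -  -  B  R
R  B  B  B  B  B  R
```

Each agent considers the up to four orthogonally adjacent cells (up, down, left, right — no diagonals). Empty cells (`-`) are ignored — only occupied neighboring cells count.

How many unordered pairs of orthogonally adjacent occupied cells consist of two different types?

21

Scan each occupied cell's neighbors to the right and below so each pair is counted once.
From row 0: 5 unlike of 9 pairs (running 5/9).
From row 1: 5 unlike of 6 pairs (running 10/15).
From row 2: 4 unlike of 8 pairs (running 14/23).
From row 3: 3 unlike of 10 pairs (running 17/33).
From row 4: 2 unlike of 5 pairs (running 19/38).
From row 5: 2 unlike of 6 pairs (running 21/44).
Total adjacent occupied pairs: 44; unlike-type pairs: 21.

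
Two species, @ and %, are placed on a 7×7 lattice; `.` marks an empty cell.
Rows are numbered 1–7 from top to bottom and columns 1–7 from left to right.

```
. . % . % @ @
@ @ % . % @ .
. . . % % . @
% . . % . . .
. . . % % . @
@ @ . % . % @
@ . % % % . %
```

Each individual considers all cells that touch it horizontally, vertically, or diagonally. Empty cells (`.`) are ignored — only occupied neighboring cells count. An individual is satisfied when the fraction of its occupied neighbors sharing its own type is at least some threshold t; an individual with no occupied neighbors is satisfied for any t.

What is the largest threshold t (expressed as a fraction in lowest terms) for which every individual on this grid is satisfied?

(1,3)% 1/2
(1,5)% 1/3
(1,6)@ 2/4
(1,7)@ 2/2
(2,1)@ 1/1
(2,2)@ 1/3
(2,3)% 2/3
(2,5)% 3/5
(2,6)@ 3/6
(3,4)% 4/4
(3,5)% 3/4
(3,7)@ 1/1
(4,1)% — no occupied neighbors
(4,4)% 4/4
(5,4)% 3/3
(5,5)% 4/4
(5,7)@ 1/2
(6,1)@ 2/2
(6,2)@ 2/3
(6,4)% 5/5
(6,6)% 3/5
(6,7)@ 1/3
(7,1)@ 2/2
(7,3)% 2/3
(7,4)% 3/3
(7,5)% 3/3
(7,7)% 1/2
The smallest same-type fraction is 1/3 at (1,5), which reduces to 1/3. Any threshold above that leaves this individual unsatisfied.

1/3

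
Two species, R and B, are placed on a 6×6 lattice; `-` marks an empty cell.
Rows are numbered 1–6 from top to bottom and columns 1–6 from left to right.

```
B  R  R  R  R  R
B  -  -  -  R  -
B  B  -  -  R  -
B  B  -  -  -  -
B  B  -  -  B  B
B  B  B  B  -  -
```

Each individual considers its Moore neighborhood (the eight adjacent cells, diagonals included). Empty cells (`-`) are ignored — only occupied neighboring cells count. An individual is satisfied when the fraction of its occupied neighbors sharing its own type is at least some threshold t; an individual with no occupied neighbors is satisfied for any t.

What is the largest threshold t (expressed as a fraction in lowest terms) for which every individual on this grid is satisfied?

(1,1)B 1/2
(1,2)R 1/3
(1,3)R 2/2
(1,4)R 3/3
(1,5)R 3/3
(1,6)R 2/2
(2,1)B 3/4
(2,5)R 4/4
(3,1)B 4/4
(3,2)B 4/4
(3,5)R 1/1
(4,1)B 5/5
(4,2)B 5/5
(5,1)B 5/5
(5,2)B 6/6
(5,5)B 2/2
(5,6)B 1/1
(6,1)B 3/3
(6,2)B 4/4
(6,3)B 3/3
(6,4)B 2/2
The smallest same-type fraction is 1/3 at (1,2), which reduces to 1/3. Any threshold above that leaves this individual unsatisfied.

1/3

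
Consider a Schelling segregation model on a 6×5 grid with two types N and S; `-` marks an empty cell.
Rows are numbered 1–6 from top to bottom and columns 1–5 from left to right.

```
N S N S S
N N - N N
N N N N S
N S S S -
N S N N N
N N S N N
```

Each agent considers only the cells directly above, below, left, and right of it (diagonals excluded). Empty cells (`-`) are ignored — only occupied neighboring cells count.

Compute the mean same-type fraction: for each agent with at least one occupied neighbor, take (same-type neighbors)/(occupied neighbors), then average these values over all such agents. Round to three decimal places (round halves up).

(1,1)N 1/2
(1,2)S 0/3
(1,3)N 0/2
(1,4)S 1/3
(1,5)S 1/2
(2,1)N 3/3
(2,2)N 2/3
(2,4)N 2/3
(2,5)N 1/3
(3,1)N 3/3
(3,2)N 3/4
(3,3)N 2/3
(3,4)N 2/4
(3,5)S 0/2
(4,1)N 2/3
(4,2)S 2/4
(4,3)S 2/4
(4,4)S 1/3
(5,1)N 2/3
(5,2)S 1/4
(5,3)N 1/4
(5,4)N 3/4
(5,5)N 2/2
(6,1)N 2/2
(6,2)N 1/3
(6,3)S 0/3
(6,4)N 2/3
(6,5)N 2/2
Sum over 28 agents: 1/2 + 0/3 + 0/2 + 1/3 + 1/2 + 3/3 + 2/3 + 2/3 + 1/3 + 3/3 + 3/4 + 2/3 + 2/4 + 0/2 + 2/3 + 2/4 + 2/4 + 1/3 + 2/3 + 1/4 + 1/4 + 3/4 + 2/2 + 2/2 + 1/3 + 0/3 + 2/3 + 2/2 = 89/6; mean = 89/6 ÷ 28 = 89/168 = 0.529761… → 0.530.

0.530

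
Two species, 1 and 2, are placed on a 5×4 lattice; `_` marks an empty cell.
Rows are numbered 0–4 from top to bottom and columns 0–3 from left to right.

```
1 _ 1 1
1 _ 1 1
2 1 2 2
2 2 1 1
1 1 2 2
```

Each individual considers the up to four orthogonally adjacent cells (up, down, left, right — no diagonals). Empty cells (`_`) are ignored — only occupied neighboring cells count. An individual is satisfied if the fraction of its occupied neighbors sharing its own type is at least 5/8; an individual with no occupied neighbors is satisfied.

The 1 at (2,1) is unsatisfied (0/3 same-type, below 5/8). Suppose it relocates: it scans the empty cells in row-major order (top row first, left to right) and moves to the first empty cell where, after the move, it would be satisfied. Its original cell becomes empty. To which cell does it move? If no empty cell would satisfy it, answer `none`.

(0,1)

Vacating (2,1). Empty cells in order:
  (0,1): 2/2 same-type → satisfied — stop here.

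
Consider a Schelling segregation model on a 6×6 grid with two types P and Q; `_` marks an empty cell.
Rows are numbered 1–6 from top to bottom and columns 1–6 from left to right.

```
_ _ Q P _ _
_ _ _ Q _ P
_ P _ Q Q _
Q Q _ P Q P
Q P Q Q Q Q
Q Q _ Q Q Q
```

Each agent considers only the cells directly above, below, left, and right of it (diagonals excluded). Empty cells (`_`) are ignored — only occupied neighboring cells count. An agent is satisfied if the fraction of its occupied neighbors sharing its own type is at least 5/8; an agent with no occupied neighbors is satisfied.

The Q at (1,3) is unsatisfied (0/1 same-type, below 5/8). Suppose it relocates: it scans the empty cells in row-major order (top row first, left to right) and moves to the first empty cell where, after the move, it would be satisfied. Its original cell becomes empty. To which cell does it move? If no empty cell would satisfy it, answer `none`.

Vacating (1,3). Empty cells in order:
  (1,1): 0/0 same-type → satisfied — stop here.

(1,1)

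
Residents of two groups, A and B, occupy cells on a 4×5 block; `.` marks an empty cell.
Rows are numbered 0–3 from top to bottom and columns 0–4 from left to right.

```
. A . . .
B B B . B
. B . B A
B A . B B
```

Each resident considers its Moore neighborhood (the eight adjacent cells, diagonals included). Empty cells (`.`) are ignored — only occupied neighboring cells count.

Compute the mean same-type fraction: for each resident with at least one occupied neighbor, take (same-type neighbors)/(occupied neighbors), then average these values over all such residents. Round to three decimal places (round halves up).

0.508

(0,1)A 0/3
(1,0)B 2/3
(1,1)B 3/4
(1,2)B 3/4
(1,4)B 1/2
(2,1)B 4/5
(2,3)B 4/5
(2,4)A 0/4
(3,0)B 1/2
(3,1)A 0/2
(3,3)B 2/3
(3,4)B 2/3
Sum over 12 residents: 0/3 + 2/3 + 3/4 + 3/4 + 1/2 + 4/5 + 4/5 + 0/4 + 1/2 + 0/2 + 2/3 + 2/3 = 61/10; mean = 61/10 ÷ 12 = 61/120 = 0.508333… → 0.508.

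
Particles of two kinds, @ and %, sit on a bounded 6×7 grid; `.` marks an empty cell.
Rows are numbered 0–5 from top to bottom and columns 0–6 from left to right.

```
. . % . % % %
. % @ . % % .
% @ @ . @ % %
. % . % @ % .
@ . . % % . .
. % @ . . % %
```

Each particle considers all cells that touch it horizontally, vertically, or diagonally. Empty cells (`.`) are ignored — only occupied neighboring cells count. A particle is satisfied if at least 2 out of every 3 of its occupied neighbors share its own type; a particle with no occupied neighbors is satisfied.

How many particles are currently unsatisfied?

14

Row 0: (0,2)% 1/2 unhappy · (0,4)% 3/3 ok · (0,5)% 4/4 ok · (0,6)% 2/2 ok
Row 1: (1,1)% 2/5 unhappy · (1,2)@ 2/4 unhappy · (1,4)% 4/5 ok · (1,5)% 6/7 ok
Row 2: (2,0)% 2/3 ok · (2,1)@ 2/5 unhappy · (2,2)@ 2/5 unhappy · (2,4)@ 1/6 unhappy · (2,5)% 4/6 ok · (2,6)% 3/3 ok
Row 3: (3,1)% 1/4 unhappy · (3,3)% 2/5 unhappy · (3,4)@ 1/6 unhappy · (3,5)% 3/5 unhappy
Row 4: (4,0)@ 0/2 unhappy · (4,3)% 2/4 unhappy · (4,4)% 4/5 ok
Row 5: (5,1)% 0/2 unhappy · (5,2)@ 0/2 unhappy · (5,5)% 2/2 ok · (5,6)% 1/1 ok
Unsatisfied: (0,2), (1,1), (1,2), (2,1), (2,2), (2,4), (3,1), (3,3), (3,4), (3,5), (4,0), (4,3), (5,1), (5,2) — 14 in total.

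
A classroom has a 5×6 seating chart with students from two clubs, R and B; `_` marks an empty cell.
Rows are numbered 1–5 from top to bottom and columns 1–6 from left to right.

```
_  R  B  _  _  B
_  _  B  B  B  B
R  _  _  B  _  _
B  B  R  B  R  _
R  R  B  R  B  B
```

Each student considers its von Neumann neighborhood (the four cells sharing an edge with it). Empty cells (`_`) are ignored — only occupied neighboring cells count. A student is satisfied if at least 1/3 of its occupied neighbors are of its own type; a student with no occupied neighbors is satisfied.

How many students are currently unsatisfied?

7

Row 1: (1,2)R 0/1 not · (1,3)B 1/2 satisfied · (1,6)B 1/1 satisfied
Row 2: (2,3)B 2/2 satisfied · (2,4)B 3/3 satisfied · (2,5)B 2/2 satisfied · (2,6)B 2/2 satisfied
Row 3: (3,1)R 0/1 not · (3,4)B 2/2 satisfied
Row 4: (4,1)B 1/3 satisfied · (4,2)B 1/3 satisfied · (4,3)R 0/3 not · (4,4)B 1/4 not · (4,5)R 0/2 not
Row 5: (5,1)R 1/2 satisfied · (5,2)R 1/3 satisfied · (5,3)B 0/3 not · (5,4)R 0/3 not · (5,5)B 1/3 satisfied · (5,6)B 1/1 satisfied
Unsatisfied: (1,2), (3,1), (4,3), (4,4), (4,5), (5,3), (5,4) — 7 in total.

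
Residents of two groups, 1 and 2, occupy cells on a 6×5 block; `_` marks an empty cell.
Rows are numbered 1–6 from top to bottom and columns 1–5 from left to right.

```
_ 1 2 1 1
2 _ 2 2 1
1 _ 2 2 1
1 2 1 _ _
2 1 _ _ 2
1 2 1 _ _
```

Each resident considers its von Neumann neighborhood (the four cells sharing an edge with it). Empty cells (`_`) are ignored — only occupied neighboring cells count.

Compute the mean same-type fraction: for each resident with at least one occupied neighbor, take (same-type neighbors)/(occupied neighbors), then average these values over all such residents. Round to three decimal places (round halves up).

Row 1: (1,2)1 0/1 · (1,3)2 1/3 · (1,4)1 1/3 · (1,5)1 2/2
Row 2: (2,1)2 0/1 · (2,3)2 3/3 · (2,4)2 2/4 · (2,5)1 2/3
Row 3: (3,1)1 1/2 · (3,3)2 2/3 · (3,4)2 2/3 · (3,5)1 1/2
Row 4: (4,1)1 1/3 · (4,2)2 0/3 · (4,3)1 0/2
Row 5: (5,1)2 0/3 · (5,2)1 0/3 · (5,5)2 — no occupied neighbors
Row 6: (6,1)1 0/2 · (6,2)2 0/3 · (6,3)1 0/1
Sum over 20 residents: 0/1 + 1/3 + 1/3 + 2/2 + 0/1 + 3/3 + 2/4 + 2/3 + 1/2 + 2/3 + 2/3 + 1/2 + 1/3 + 0/3 + 0/2 + 0/3 + 0/3 + 0/2 + 0/3 + 0/1 = 13/2; mean = 13/2 ÷ 20 = 13/40 = 0.325 → 0.325.

0.325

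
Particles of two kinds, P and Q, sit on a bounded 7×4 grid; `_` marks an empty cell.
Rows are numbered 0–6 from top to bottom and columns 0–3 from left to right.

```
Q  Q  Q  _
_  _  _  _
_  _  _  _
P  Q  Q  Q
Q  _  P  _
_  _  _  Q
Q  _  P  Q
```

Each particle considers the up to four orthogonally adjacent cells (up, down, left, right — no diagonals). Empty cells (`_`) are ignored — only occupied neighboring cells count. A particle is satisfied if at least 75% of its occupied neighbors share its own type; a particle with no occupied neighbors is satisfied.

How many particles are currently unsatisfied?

7

(0,0)Q 1/1 ok
(0,1)Q 2/2 ok
(0,2)Q 1/1 ok
(3,0)P 0/2 unhappy
(3,1)Q 1/2 unhappy
(3,2)Q 2/3 unhappy
(3,3)Q 1/1 ok
(4,0)Q 0/1 unhappy
(4,2)P 0/1 unhappy
(5,3)Q 1/1 ok
(6,0)Q 0/0 ok
(6,2)P 0/1 unhappy
(6,3)Q 1/2 unhappy
Unsatisfied: (3,0), (3,1), (3,2), (4,0), (4,2), (6,2), (6,3) — 7 in total.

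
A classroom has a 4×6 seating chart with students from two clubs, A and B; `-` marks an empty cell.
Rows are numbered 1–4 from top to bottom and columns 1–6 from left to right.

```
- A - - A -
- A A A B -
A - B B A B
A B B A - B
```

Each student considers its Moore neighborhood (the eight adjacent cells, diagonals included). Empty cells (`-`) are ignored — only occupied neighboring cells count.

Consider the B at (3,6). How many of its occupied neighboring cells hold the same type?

2

Occupied neighbors of (3,6): (2,5)=B, (3,5)=A, (4,6)=B.
Same type (B): 2 of 3.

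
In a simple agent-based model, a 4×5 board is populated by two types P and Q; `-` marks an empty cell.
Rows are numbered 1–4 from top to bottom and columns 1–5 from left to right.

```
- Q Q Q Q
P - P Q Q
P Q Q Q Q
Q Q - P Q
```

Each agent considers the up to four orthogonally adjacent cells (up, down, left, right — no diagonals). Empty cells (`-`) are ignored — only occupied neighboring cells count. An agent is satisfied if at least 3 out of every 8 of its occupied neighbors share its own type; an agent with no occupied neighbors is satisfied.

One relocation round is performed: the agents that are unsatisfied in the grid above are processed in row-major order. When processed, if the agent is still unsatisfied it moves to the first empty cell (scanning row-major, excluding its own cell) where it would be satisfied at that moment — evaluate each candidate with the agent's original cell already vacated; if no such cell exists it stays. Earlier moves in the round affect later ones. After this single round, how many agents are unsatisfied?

2

Initially unsatisfied (in order): (2,3), (3,1), (4,4).
  (2,3) → (1,1).
  (3,1): no empty cell satisfies it; stays.
  (4,4): no empty cell satisfies it; stays.
Resulting grid:
P Q Q Q Q
P - - Q Q
P Q Q Q Q
Q Q - P Q
Unsatisfied now: (3,1), (4,4).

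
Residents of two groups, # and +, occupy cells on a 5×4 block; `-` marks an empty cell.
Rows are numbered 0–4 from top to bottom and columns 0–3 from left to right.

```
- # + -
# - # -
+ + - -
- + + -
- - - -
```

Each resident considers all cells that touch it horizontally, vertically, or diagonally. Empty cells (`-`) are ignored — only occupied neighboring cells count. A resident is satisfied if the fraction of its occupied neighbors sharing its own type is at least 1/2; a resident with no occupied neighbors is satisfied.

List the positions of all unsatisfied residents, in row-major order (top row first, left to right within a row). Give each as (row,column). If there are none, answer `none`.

(0,1)# 2/3 ✓
(0,2)+ 0/2 ✗
(1,0)# 1/3 ✗
(1,2)# 1/3 ✗
(2,0)+ 2/3 ✓
(2,1)+ 3/5 ✓
(3,1)+ 3/3 ✓
(3,2)+ 2/2 ✓

(0,2), (1,0), (1,2)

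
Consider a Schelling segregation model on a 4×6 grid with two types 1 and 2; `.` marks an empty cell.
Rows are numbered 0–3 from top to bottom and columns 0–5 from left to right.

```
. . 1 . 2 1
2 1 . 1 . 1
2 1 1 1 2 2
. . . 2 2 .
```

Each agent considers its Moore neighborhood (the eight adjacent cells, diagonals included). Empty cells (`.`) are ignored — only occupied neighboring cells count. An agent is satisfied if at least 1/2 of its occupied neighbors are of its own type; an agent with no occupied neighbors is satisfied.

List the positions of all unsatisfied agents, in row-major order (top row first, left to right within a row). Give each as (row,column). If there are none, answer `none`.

(0,2)1 2/2 ok
(0,4)2 0/3 unhappy
(0,5)1 1/2 ok
(1,0)2 1/3 unhappy
(1,1)1 3/5 ok
(1,3)1 3/5 ok
(1,5)1 1/4 unhappy
(2,0)2 1/3 unhappy
(2,1)1 2/4 ok
(2,2)1 4/5 ok
(2,3)1 2/5 unhappy
(2,4)2 3/6 ok
(2,5)2 2/3 ok
(3,3)2 2/4 ok
(3,4)2 3/4 ok

(0,4), (1,0), (1,5), (2,0), (2,3)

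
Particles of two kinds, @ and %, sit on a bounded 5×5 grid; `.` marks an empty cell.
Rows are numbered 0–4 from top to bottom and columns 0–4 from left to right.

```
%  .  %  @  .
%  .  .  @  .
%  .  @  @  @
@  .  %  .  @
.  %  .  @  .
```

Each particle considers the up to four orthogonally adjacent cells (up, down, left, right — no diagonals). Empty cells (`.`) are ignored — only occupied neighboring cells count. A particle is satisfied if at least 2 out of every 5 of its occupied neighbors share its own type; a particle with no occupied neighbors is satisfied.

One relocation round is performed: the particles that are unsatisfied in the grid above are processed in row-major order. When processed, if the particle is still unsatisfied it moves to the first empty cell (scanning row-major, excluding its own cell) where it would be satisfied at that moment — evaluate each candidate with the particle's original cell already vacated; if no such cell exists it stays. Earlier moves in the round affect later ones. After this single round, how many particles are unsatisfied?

Initially unsatisfied (in order): (0,2), (3,0), (3,2).
  (0,2) → (0,1).
  (3,0) → (0,2).
  (3,2) → (1,1).
Resulting grid:
% % @ @ .
% % . @ .
% . @ @ @
. . . . @
. % . @ .
All satisfied now.

0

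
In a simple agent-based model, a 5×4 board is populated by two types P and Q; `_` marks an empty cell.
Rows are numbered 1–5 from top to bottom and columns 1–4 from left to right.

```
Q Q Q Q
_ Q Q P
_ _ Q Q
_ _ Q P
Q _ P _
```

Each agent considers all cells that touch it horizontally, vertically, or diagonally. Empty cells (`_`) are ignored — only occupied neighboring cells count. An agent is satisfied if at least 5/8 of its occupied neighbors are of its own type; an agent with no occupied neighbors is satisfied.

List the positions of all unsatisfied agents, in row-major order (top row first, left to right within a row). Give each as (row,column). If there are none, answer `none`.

(1,1)Q 2/2 ✓
(1,2)Q 4/4 ✓
(1,3)Q 4/5 ✓
(1,4)Q 2/3 ✓
(2,2)Q 5/5 ✓
(2,3)Q 6/7 ✓
(2,4)P 0/5 ✗
(3,3)Q 4/6 ✓
(3,4)Q 3/5 ✗
(4,3)Q 2/4 ✗
(4,4)P 1/4 ✗
(5,1)Q 0/0 ✓
(5,3)P 1/2 ✗

(2,4), (3,4), (4,3), (4,4), (5,3)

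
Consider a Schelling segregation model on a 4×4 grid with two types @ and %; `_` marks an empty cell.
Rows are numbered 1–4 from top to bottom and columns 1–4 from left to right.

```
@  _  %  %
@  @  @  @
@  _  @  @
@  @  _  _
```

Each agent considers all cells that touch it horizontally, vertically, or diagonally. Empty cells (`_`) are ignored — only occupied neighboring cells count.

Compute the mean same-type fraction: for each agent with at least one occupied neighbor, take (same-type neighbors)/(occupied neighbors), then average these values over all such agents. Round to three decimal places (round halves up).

(1,1)@ 2/2
(1,3)% 1/4
(1,4)% 1/3
(2,1)@ 3/3
(2,2)@ 5/6
(2,3)@ 4/6
(2,4)@ 3/5
(3,1)@ 4/4
(3,3)@ 5/5
(3,4)@ 3/3
(4,1)@ 2/2
(4,2)@ 3/3
Sum over 12 agents: 2/2 + 1/4 + 1/3 + 3/3 + 5/6 + 4/6 + 3/5 + 4/4 + 5/5 + 3/3 + 2/2 + 3/3 = 581/60; mean = 581/60 ÷ 12 = 581/720 = 0.806944… → 0.807.

0.807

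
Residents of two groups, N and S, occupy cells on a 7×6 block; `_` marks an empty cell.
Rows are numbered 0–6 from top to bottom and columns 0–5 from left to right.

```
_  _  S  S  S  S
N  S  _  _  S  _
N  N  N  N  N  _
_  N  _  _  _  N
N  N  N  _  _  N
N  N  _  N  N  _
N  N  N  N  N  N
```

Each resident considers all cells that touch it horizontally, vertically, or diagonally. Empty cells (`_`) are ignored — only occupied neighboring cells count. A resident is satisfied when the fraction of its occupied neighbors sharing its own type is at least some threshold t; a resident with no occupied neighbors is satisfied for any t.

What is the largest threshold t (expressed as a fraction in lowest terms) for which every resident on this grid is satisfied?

1/5

(0,2)S 2/2
(0,3)S 3/3
(0,4)S 3/3
(0,5)S 2/2
(1,0)N 2/3
(1,1)S 1/5
(1,4)S 3/5
(2,0)N 3/4
(2,1)N 4/5
(2,2)N 3/4
(2,3)N 2/3
(2,4)N 2/3
(3,1)N 6/6
(3,5)N 2/2
(4,0)N 4/4
(4,1)N 5/5
(4,2)N 4/4
(4,5)N 2/2
(5,0)N 5/5
(5,1)N 7/7
(5,3)N 5/5
(5,4)N 5/5
(6,0)N 3/3
(6,1)N 4/4
(6,2)N 4/4
(6,3)N 4/4
(6,4)N 4/4
(6,5)N 2/2
The smallest same-type fraction is 1/5 at (1,1), which reduces to 1/5. Any threshold above that leaves this resident unsatisfied.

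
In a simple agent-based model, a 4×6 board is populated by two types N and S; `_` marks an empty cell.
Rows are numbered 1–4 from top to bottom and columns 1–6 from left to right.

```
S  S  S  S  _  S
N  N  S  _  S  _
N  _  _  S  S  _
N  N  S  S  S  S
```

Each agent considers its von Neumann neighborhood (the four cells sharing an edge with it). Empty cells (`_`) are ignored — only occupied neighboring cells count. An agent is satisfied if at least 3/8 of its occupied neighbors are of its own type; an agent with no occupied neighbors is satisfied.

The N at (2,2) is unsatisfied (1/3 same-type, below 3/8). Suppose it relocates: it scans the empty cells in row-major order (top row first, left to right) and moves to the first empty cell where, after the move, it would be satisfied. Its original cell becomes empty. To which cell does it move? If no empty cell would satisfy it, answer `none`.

(3,2)

Vacating (2,2). Empty cells in order:
  (1,5): 0/3 same-type → still unsatisfied.
  (2,4): 0/4 same-type → still unsatisfied.
  (2,6): 0/2 same-type → still unsatisfied.
  (3,2): 2/2 same-type → satisfied — stop here.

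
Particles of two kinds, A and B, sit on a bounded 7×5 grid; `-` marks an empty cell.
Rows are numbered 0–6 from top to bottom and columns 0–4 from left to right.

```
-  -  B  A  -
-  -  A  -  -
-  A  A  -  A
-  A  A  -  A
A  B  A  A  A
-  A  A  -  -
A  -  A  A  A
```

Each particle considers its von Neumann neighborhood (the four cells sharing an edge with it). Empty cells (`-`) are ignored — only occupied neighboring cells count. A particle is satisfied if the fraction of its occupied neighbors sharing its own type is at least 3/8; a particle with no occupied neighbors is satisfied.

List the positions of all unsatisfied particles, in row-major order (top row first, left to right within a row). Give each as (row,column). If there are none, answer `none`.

(0,2), (0,3), (4,0), (4,1)

Row 0: (0,2)B 0/2 unhappy · (0,3)A 0/1 unhappy
Row 1: (1,2)A 1/2 ok
Row 2: (2,1)A 2/2 ok · (2,2)A 3/3 ok · (2,4)A 1/1 ok
Row 3: (3,1)A 2/3 ok · (3,2)A 3/3 ok · (3,4)A 2/2 ok
Row 4: (4,0)A 0/1 unhappy · (4,1)B 0/4 unhappy · (4,2)A 3/4 ok · (4,3)A 2/2 ok · (4,4)A 2/2 ok
Row 5: (5,1)A 1/2 ok · (5,2)A 3/3 ok
Row 6: (6,0)A 0/0 ok · (6,2)A 2/2 ok · (6,3)A 2/2 ok · (6,4)A 1/1 ok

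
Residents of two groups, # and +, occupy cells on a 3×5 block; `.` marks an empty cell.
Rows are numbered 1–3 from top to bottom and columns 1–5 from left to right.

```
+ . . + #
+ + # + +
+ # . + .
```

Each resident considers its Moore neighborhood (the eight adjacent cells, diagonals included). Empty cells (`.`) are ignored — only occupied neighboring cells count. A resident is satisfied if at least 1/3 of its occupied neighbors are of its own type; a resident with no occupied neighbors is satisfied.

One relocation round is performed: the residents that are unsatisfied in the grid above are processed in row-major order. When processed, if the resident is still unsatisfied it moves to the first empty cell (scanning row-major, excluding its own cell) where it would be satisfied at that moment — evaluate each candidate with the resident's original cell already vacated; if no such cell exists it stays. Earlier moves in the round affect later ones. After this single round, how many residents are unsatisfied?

Initially unsatisfied (in order): (1,5), (2,3), (3,2).
  (1,5) → (3,3).
  (2,3): now satisfied by earlier moves; stays.
  (3,2): now satisfied by earlier moves; stays.
Resulting grid:
+ . . + .
+ + # + +
+ # # + .
All satisfied now.

0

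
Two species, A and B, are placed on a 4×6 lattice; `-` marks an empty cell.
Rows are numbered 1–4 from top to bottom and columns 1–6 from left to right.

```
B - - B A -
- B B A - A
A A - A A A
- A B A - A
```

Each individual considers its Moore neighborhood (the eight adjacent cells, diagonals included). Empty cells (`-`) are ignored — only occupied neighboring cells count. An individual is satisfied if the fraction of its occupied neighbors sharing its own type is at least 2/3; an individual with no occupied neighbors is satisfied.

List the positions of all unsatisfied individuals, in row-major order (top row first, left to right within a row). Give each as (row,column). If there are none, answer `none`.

(1,4), (2,2), (2,3), (2,4), (3,2), (3,4), (4,3)

(1,1)B 1/1 satisfied
(1,4)B 1/3 not
(1,5)A 2/3 satisfied
(2,2)B 2/4 not
(2,3)B 2/5 not
(2,4)A 3/5 not
(2,6)A 3/3 satisfied
(3,1)A 2/3 satisfied
(3,2)A 2/5 not
(3,4)A 3/5 not
(3,5)A 6/6 satisfied
(3,6)A 3/3 satisfied
(4,2)A 2/3 satisfied
(4,3)B 0/4 not
(4,4)A 2/3 satisfied
(4,6)A 2/2 satisfied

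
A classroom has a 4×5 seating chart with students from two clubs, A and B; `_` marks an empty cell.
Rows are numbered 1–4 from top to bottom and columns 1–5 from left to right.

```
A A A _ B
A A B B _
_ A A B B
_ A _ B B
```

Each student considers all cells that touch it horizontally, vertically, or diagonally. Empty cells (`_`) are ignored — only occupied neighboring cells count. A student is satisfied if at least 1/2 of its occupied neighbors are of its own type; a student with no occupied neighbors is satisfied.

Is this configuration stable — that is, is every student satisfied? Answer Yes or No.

No

(1,1)A 3/3 ✓
(1,2)A 4/5 ✓
(1,3)A 2/4 ✓
(1,5)B 1/1 ✓
(2,1)A 4/4 ✓
(2,2)A 6/7 ✓
(2,3)B 2/7 ✗
(2,4)B 4/6 ✓
(3,2)A 4/5 ✓
(3,3)A 3/7 ✗
(3,4)B 5/6 ✓
(3,5)B 4/4 ✓
(4,2)A 2/2 ✓
(4,4)B 3/4 ✓
(4,5)B 3/3 ✓
For instance (2,3) has only 2/7 same-type neighbors, below 1/2.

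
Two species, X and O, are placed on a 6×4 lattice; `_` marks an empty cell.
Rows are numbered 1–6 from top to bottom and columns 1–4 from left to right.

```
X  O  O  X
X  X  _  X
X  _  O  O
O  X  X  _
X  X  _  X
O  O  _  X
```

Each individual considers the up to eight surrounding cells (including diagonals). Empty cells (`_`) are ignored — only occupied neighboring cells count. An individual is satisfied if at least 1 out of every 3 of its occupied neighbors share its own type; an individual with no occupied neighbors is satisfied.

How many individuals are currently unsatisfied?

(1,1)X 2/3 satisfied
(1,2)O 1/4 not
(1,3)O 1/4 not
(1,4)X 1/2 satisfied
(2,1)X 3/4 satisfied
(2,2)X 3/6 satisfied
(2,4)X 1/4 not
(3,1)X 3/4 satisfied
(3,3)O 1/5 not
(3,4)O 1/3 satisfied
(4,1)O 0/4 not
(4,2)X 4/6 satisfied
(4,3)X 3/5 satisfied
(5,1)X 2/5 satisfied
(5,2)X 3/6 satisfied
(5,4)X 2/2 satisfied
(6,1)O 1/3 satisfied
(6,2)O 1/3 satisfied
(6,4)X 1/1 satisfied
Unsatisfied: (1,2), (1,3), (2,4), (3,3), (4,1) — 5 in total.

5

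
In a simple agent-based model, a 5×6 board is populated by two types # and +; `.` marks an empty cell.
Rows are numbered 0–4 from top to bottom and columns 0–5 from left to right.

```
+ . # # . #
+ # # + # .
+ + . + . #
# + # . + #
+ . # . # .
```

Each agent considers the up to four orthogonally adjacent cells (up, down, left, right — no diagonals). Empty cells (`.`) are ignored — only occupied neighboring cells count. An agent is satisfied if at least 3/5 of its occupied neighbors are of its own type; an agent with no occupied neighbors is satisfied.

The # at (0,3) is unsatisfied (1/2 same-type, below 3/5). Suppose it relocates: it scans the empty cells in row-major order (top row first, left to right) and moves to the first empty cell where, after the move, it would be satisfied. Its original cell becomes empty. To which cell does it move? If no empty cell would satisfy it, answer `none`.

Vacating (0,3). Empty cells in order:
  (0,1): 2/3 same-type → satisfied — stop here.

(0,1)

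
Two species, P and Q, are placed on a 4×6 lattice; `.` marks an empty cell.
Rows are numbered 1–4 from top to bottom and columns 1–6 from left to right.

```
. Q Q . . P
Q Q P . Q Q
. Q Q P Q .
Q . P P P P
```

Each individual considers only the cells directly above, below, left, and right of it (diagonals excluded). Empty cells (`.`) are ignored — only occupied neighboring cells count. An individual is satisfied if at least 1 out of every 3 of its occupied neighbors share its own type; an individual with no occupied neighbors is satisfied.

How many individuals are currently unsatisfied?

(1,2)Q 2/2 ok
(1,3)Q 1/2 ok
(1,6)P 0/1 unhappy
(2,1)Q 1/1 ok
(2,2)Q 3/4 ok
(2,3)P 0/3 unhappy
(2,5)Q 2/2 ok
(2,6)Q 1/2 ok
(3,2)Q 2/2 ok
(3,3)Q 1/4 unhappy
(3,4)P 1/3 ok
(3,5)Q 1/3 ok
(4,1)Q 0/0 ok
(4,3)P 1/2 ok
(4,4)P 3/3 ok
(4,5)P 2/3 ok
(4,6)P 1/1 ok
Unsatisfied: (1,6), (2,3), (3,3) — 3 in total.

3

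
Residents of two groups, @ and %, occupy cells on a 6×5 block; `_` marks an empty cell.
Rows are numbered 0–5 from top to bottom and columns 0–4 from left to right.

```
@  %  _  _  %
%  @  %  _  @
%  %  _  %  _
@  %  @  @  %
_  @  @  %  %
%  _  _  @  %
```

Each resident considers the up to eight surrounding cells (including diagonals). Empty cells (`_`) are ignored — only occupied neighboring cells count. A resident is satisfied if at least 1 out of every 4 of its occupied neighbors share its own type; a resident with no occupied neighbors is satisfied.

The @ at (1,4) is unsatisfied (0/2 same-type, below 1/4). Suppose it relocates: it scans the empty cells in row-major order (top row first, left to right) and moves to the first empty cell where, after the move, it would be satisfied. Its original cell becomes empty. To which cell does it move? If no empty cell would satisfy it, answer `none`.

(0,2)

Vacating (1,4). Empty cells in order:
  (0,2): 1/3 same-type → satisfied — stop here.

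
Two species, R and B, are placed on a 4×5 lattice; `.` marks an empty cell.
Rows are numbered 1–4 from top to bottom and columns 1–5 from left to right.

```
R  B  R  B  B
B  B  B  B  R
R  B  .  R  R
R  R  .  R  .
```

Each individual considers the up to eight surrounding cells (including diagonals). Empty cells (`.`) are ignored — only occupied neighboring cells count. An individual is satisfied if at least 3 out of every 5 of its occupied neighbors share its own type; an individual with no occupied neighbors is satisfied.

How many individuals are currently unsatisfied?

7

Row 1: (1,1)R 0/3 unhappy · (1,2)B 3/5 ok · (1,3)R 0/5 unhappy · (1,4)B 3/5 ok · (1,5)B 2/3 ok
Row 2: (2,1)B 3/5 ok · (2,2)B 4/7 unhappy · (2,3)B 5/7 ok · (2,4)B 3/7 unhappy · (2,5)R 2/5 unhappy
Row 3: (3,1)R 2/5 unhappy · (3,2)B 3/6 unhappy · (3,4)R 3/5 ok · (3,5)R 3/4 ok
Row 4: (4,1)R 2/3 ok · (4,2)R 2/3 ok · (4,4)R 2/2 ok
Unsatisfied: (1,1), (1,3), (2,2), (2,4), (2,5), (3,1), (3,2) — 7 in total.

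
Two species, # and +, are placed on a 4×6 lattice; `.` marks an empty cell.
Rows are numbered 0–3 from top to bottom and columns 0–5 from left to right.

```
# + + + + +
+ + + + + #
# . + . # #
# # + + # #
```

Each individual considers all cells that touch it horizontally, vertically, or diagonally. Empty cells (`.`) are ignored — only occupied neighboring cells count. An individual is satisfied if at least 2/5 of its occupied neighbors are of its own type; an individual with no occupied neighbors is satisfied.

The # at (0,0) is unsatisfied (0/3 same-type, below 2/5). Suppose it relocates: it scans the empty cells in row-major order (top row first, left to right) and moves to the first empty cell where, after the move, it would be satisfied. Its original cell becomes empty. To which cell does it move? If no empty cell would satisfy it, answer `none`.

none

Vacating (0,0). Empty cells in order:
  (2,1): 3/8 same-type → still unsatisfied.
  (2,3): 2/8 same-type → still unsatisfied.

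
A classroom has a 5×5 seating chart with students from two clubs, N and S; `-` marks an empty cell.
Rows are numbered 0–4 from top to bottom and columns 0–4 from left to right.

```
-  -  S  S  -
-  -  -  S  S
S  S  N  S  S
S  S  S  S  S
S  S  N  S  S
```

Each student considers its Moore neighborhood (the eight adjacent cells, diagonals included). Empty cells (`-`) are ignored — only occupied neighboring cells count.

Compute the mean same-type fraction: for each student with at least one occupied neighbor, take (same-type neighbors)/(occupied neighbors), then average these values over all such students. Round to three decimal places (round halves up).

0.807

(0,2)S 2/2
(0,3)S 3/3
(1,3)S 5/6
(1,4)S 4/4
(2,0)S 3/3
(2,1)S 4/5
(2,2)N 0/6
(2,3)S 6/7
(2,4)S 5/5
(3,0)S 5/5
(3,1)S 6/8
(3,2)S 6/8
(3,3)S 6/8
(3,4)S 5/5
(4,0)S 3/3
(4,1)S 4/5
(4,2)N 0/5
(4,3)S 4/5
(4,4)S 3/3
Sum over 19 students: 2/2 + 3/3 + 5/6 + 4/4 + 3/3 + 4/5 + 0/6 + 6/7 + 5/5 + 5/5 + 6/8 + 6/8 + 6/8 + 5/5 + 3/3 + 4/5 + 0/5 + 4/5 + 3/3 = 6443/420; mean = 6443/420 ÷ 19 = 6443/7980 = 0.807393… → 0.807.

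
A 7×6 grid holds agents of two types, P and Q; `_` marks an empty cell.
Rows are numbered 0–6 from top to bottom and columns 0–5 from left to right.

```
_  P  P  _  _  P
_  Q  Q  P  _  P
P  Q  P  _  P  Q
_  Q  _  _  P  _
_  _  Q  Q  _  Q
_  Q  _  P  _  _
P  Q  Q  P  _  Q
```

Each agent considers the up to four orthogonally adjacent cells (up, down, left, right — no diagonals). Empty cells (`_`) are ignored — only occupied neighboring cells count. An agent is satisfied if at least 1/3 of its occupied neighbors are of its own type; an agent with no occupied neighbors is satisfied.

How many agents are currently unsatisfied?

6

(0,1)P 1/2 ✓
(0,2)P 1/2 ✓
(0,5)P 1/1 ✓
(1,1)Q 2/3 ✓
(1,2)Q 1/4 ✗
(1,3)P 0/1 ✗
(1,5)P 1/2 ✓
(2,0)P 0/1 ✗
(2,1)Q 2/4 ✓
(2,2)P 0/2 ✗
(2,4)P 1/2 ✓
(2,5)Q 0/2 ✗
(3,1)Q 1/1 ✓
(3,4)P 1/1 ✓
(4,2)Q 1/1 ✓
(4,3)Q 1/2 ✓
(4,5)Q 0/0 ✓
(5,1)Q 1/1 ✓
(5,3)P 1/2 ✓
(6,0)P 0/1 ✗
(6,1)Q 2/3 ✓
(6,2)Q 1/2 ✓
(6,3)P 1/2 ✓
(6,5)Q 0/0 ✓
Unsatisfied: (1,2), (1,3), (2,0), (2,2), (2,5), (6,0) — 6 in total.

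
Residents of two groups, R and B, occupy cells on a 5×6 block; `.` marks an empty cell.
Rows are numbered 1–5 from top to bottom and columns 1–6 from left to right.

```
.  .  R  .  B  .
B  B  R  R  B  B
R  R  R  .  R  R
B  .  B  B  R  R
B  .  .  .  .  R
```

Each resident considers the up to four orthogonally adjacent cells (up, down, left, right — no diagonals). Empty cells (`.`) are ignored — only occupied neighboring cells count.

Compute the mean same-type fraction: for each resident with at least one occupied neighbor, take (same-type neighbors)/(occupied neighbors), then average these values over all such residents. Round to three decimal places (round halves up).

0.663

Row 1: (1,3)R 1/1 · (1,5)B 1/1
Row 2: (2,1)B 1/2 · (2,2)B 1/3 · (2,3)R 3/4 · (2,4)R 1/2 · (2,5)B 2/4 · (2,6)B 1/2
Row 3: (3,1)R 1/3 · (3,2)R 2/3 · (3,3)R 2/3 · (3,5)R 2/3 · (3,6)R 2/3
Row 4: (4,1)B 1/2 · (4,3)B 1/2 · (4,4)B 1/2 · (4,5)R 2/3 · (4,6)R 3/3
Row 5: (5,1)B 1/1 · (5,6)R 1/1
Sum over 20 residents: 1/1 + 1/1 + 1/2 + 1/3 + 3/4 + 1/2 + 2/4 + 1/2 + 1/3 + 2/3 + 2/3 + 2/3 + 2/3 + 1/2 + 1/2 + 1/2 + 2/3 + 3/3 + 1/1 + 1/1 = 53/4; mean = 53/4 ÷ 20 = 53/80 = 0.6625 → 0.663.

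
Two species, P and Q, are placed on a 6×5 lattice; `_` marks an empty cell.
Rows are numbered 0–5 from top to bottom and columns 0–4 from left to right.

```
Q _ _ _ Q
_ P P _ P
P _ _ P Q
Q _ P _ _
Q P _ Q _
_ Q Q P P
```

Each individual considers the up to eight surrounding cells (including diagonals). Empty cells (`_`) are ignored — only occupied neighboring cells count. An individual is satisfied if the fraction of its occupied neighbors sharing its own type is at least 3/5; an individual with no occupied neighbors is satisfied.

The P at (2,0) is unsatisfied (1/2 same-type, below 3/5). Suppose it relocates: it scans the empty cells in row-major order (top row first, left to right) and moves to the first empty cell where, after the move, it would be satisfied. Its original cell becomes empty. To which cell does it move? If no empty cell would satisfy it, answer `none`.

(0,1)

Vacating (2,0). Empty cells in order:
  (0,1): 2/3 same-type → satisfied — stop here.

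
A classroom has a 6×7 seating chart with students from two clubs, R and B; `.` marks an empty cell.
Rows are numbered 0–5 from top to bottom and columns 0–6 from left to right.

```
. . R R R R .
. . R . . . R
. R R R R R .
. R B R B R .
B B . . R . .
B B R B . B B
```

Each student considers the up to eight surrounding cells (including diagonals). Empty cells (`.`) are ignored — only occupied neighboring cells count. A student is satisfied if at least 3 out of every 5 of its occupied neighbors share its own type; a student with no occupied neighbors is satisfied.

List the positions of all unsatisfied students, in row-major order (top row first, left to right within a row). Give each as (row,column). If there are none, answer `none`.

Row 0: (0,2)R 2/2 satisfied · (0,3)R 3/3 satisfied · (0,4)R 2/2 satisfied · (0,5)R 2/2 satisfied
Row 1: (1,2)R 5/5 satisfied · (1,6)R 2/2 satisfied
Row 2: (2,1)R 3/4 satisfied · (2,2)R 5/6 satisfied · (2,3)R 4/6 satisfied · (2,4)R 4/5 satisfied · (2,5)R 3/4 satisfied
Row 3: (3,1)R 2/5 not · (3,2)B 1/6 not · (3,3)R 4/6 satisfied · (3,4)B 0/6 not · (3,5)R 3/4 satisfied
Row 4: (4,0)B 3/4 satisfied · (4,1)B 4/6 satisfied · (4,4)R 2/5 not
Row 5: (5,0)B 3/3 satisfied · (5,1)B 3/4 satisfied · (5,2)R 0/3 not · (5,3)B 0/2 not · (5,5)B 1/2 not · (5,6)B 1/1 satisfied

(3,1), (3,2), (3,4), (4,4), (5,2), (5,3), (5,5)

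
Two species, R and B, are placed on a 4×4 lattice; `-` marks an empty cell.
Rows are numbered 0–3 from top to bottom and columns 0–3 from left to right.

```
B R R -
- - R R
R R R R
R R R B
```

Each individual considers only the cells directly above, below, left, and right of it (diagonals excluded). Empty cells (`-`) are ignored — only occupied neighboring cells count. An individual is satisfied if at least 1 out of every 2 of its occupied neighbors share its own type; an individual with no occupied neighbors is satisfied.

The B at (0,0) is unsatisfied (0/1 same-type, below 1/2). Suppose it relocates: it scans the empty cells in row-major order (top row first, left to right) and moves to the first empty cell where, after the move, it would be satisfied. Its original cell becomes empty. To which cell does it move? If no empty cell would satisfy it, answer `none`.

none

Vacating (0,0). Empty cells in order:
  (0,3): 0/2 same-type → still unsatisfied.
  (1,0): 0/1 same-type → still unsatisfied.
  (1,1): 0/3 same-type → still unsatisfied.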